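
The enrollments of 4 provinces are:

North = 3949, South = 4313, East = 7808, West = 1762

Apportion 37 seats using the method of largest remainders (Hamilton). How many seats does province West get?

Total 17832; standard divisor 17832/37 ≈ 481.946.
Standard quotas: North 8.1939, South 8.9491, East 16.2010, West 3.6560.
Lower quotas: North 8, South 8, East 16, West 3 (sum 35, leaving 2 seats).
Remainders in descending order: South 0.9491, West 0.6560, East 0.2010, North 0.1939.
Largest remainders: South, West receive the extra seats.
West receives 4.

4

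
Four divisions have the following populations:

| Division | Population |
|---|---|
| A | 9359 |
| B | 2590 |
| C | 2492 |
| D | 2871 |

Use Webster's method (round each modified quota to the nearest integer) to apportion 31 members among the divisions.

A 17, B 5, C 4, D 5

Standard divisor 17312/31 ≈ 558.452; standard quotas: A 16.759, B 4.638, C 4.462, D 5.141.
Rounding to the nearest integer gives A 17, B 5, C 4, D 5 — total 31, matching the house size, so no adjustment is needed.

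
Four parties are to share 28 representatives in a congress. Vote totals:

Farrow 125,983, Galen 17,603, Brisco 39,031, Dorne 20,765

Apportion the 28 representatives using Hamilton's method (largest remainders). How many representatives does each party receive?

Farrow=17, Galen=3, Brisco=5, Dorne=3

The standard divisor is 203382/28 ≈ 7263.643.
Standard quotas: Farrow 17.3443, Galen 2.4234, Brisco 5.3735, Dorne 2.8588.
Lower quotas: Farrow 17, Galen 2, Brisco 5, Dorne 2 (sum 26, leaving 2 seats).
Remainders in descending order: Dorne 0.8588, Galen 0.4234, Brisco 0.3735, Farrow 0.3443.
The surplus seats go to Dorne, Galen.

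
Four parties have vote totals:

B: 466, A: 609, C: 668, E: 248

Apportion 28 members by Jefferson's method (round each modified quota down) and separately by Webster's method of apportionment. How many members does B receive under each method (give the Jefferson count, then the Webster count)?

6 and 7

Jefferson: B 6, A 9, C 10, E 3.
Webster: B 7, A 9, C 9, E 3.
B gets 6 under Jefferson and 7 under Webster.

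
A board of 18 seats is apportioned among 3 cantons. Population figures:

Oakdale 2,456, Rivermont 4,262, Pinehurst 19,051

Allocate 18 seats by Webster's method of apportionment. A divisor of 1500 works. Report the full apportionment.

With modified divisor 1500: modified quotas Oakdale 1.637, Rivermont 2.841, Pinehurst 12.701.
Rounding to the nearest integer: Oakdale 2, Rivermont 3, Pinehurst 13 (total 18).

Oakdale 2, Rivermont 3, Pinehurst 13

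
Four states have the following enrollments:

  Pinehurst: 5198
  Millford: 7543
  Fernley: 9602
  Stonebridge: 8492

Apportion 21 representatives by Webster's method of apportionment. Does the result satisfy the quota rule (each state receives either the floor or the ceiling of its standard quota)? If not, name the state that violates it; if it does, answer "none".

none

Standard quotas: Pinehurst 3.540, Millford 5.137, Fernley 6.539, Stonebridge 5.783.
Webster allocation: Pinehurst 4, Millford 5, Fernley 6, Stonebridge 6.
Every allocation lies between the lower and upper quota.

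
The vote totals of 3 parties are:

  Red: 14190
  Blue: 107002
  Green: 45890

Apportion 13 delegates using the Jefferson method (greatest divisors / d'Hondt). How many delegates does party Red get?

1

Standard divisor 167082/13 ≈ 12852.462; standard quotas: Red 1.104, Blue 8.325, Green 3.571.
Rounding down gives 1, 8, 3 = 12 seats, so the divisor must be adjusted.
With modified divisor 11700: modified quotas Red 1.213, Blue 9.145, Green 3.922.
Rounding down: Red 1, Blue 9, Green 3 (total 13).
Red receives 1.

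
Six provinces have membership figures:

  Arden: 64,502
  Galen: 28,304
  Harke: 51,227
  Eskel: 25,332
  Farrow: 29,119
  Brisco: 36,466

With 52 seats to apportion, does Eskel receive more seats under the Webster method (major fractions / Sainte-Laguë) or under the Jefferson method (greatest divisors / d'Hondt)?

Webster: Arden 14, Galen 6, Harke 11, Eskel 6, Farrow 7, Brisco 8.
Jefferson: Arden 15, Galen 6, Harke 12, Eskel 5, Farrow 6, Brisco 8.
Eskel gets 6 under Webster and 5 under Jefferson.

Webster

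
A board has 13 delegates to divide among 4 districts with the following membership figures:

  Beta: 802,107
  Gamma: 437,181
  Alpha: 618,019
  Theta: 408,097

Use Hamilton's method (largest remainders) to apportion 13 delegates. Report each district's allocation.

Beta 5, Gamma 2, Alpha 4, Theta 2

Standard divisor: 2265404 ÷ 13 ≈ 174261.846.
Standard quotas: Beta 4.6029, Gamma 2.5088, Alpha 3.5465, Theta 2.3419.
Lower quotas: Beta 4, Gamma 2, Alpha 3, Theta 2 (sum 11, leaving 2 seats).
Remainders in descending order: Beta 0.6029, Alpha 0.5465, Gamma 0.5088, Theta 0.3419.
Largest remainders: Beta, Alpha receive the extra seats.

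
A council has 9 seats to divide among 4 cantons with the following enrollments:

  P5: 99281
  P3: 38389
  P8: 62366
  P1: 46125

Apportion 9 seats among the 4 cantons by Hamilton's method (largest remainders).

Standard divisor: 246161 ÷ 9 ≈ 27351.222.
Standard quotas: P5 3.6299, P3 1.4036, P8 2.2802, P1 1.6864.
Lower quotas: P5 3, P3 1, P8 2, P1 1 (sum 7, leaving 2 seats).
Remainders in descending order: P1 0.6864, P5 0.6299, P3 0.4036, P8 0.2802.
Largest remainders: P1, P5 receive the extra seats.

P5 4, P3 1, P8 2, P1 2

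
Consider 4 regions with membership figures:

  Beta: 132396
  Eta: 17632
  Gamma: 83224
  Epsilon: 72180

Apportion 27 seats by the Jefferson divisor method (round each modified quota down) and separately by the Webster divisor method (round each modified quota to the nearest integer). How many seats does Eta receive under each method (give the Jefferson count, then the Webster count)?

1 and 2

Jefferson: Beta 12, Eta 1, Gamma 8, Epsilon 6.
Webster: Beta 12, Eta 2, Gamma 7, Epsilon 6.
Eta gets 1 under Jefferson and 2 under Webster.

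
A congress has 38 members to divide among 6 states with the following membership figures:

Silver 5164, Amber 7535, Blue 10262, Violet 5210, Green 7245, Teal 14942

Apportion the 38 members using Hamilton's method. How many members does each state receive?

Silver 4; Amber 6; Blue 8; Violet 4; Green 5; Teal 11

Standard divisor: 50358 ÷ 38 ≈ 1325.211.
Standard quotas: Silver 3.8967, Amber 5.6859, Blue 7.7437, Violet 3.9315, Green 5.4671, Teal 11.2752.
Lower quotas: Silver 3, Amber 5, Blue 7, Violet 3, Green 5, Teal 11 (sum 34, leaving 4 seats).
Remainders in descending order: Violet 0.9315, Silver 0.8967, Blue 0.7437, Amber 0.6859, Green 0.4671, Teal 0.2752.
Largest remainders: Violet, Silver, Blue, Amber receive the extra seats.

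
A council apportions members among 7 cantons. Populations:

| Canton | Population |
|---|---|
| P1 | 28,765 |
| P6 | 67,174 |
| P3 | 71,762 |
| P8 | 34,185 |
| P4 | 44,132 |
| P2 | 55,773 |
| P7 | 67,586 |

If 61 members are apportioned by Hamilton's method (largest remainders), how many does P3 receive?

Standard divisor: 369377 ÷ 61 ≈ 6055.361.
Standard quotas: P1 4.7503, P6 11.0933, P3 11.8510, P8 5.6454, P4 7.2881, P2 9.2105, P7 11.1614.
Lower quotas: P1 4, P6 11, P3 11, P8 5, P4 7, P2 9, P7 11 (sum 58, leaving 3 seats).
Remainders in descending order: P3 0.8510, P1 0.7503, P8 0.6454, P4 0.2881, P2 0.2105, P7 0.1614, P6 0.0933.
Largest remainders: P3, P1, P8 receive the extra seats.
P3 receives 12.

12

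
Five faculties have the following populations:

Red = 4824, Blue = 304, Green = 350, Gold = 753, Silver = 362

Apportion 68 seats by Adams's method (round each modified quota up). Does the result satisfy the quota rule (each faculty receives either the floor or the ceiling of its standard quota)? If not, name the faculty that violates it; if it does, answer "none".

Standard quotas: Red 49.755, Blue 3.135, Green 3.610, Gold 7.766, Silver 3.734.
Adams allocation: Red 48, Blue 4, Green 4, Gold 8, Silver 4.
Red has quota 49.755 (lower 49, upper 50) but receives 48 — outside the quota interval.

Red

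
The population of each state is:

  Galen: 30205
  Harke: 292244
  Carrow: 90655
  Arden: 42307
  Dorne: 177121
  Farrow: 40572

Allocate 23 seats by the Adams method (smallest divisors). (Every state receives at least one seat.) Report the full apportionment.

Galen: 1, Harke: 9, Carrow: 3, Arden: 2, Dorne: 6, Farrow: 2

Standard divisor 673104/23 ≈ 29265.391; standard quotas: Galen 1.032, Harke 9.986, Carrow 3.098, Arden 1.446, Dorne 6.052, Farrow 1.386.
Rounding up gives 2, 10, 4, 2, 7, 2 = 27 seats, so the divisor must be adjusted.
With modified divisor 33900: modified quotas Galen 0.891, Harke 8.621, Carrow 2.674, Arden 1.248, Dorne 5.225, Farrow 1.197.
Rounding up: Galen 1, Harke 9, Carrow 3, Arden 2, Dorne 6, Farrow 2 (total 23).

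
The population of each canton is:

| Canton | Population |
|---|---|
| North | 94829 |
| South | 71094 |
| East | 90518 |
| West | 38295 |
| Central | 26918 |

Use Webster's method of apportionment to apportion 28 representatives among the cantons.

Standard divisor 321654/28 ≈ 11487.643; standard quotas: North 8.255, South 6.189, East 7.880, West 3.334, Central 2.343.
Rounding to the nearest integer gives 8, 6, 8, 3, 2 = 27 seats, so the divisor must be adjusted.
With modified divisor 11050: modified quotas North 8.582, South 6.434, East 8.192, West 3.466, Central 2.436.
Rounding to the nearest integer: North 9, South 6, East 8, West 3, Central 2 (total 28).

North=9; South=6; East=8; West=3; Central=2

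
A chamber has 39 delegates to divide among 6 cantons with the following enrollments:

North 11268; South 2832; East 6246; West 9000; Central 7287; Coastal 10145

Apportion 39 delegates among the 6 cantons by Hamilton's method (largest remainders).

North 9, South 2, East 5, West 8, Central 6, Coastal 9

The standard divisor is 46778/39 ≈ 1199.436.
Standard quotas: North 9.3944, South 2.3611, East 5.2074, West 7.5035, Central 6.0754, Coastal 8.4581.
Lower quotas: North 9, South 2, East 5, West 7, Central 6, Coastal 8 (sum 37, leaving 2 seats).
Remainders in descending order: West 0.5035, Coastal 0.4581, North 0.3944, South 0.3611, East 0.2074, Central 0.0754.
The surplus seats go to West, Coastal.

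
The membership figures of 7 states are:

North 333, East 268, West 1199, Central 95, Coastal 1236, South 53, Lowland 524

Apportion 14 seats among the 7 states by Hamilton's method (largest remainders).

Standard divisor: 3708 ÷ 14 ≈ 264.857.
Standard quotas: North 1.257, East 1.012, West 4.527, Central 0.359, Coastal 4.667, South 0.200, Lowland 1.978.
Lower quotas: North 1, East 1, West 4, Central 0, Coastal 4, South 0, Lowland 1 (sum 11, leaving 3 seats).
Remainders in descending order: Lowland 0.978, Coastal 0.667, West 0.527, Central 0.359, North 0.257, South 0.200, East 0.012.
Largest remainders: Lowland, Coastal, West receive the extra seats.

North 1, East 1, West 5, Central 0, Coastal 5, South 0, Lowland 2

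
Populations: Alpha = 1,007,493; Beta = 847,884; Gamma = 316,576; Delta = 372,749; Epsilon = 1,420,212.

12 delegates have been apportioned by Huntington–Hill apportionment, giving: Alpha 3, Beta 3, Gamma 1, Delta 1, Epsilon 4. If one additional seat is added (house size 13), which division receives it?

Priority for the next seat is population ÷ (√(s·(s+1))).
Priorities: Alpha 290838.177, Beta 244763.028, Gamma 223853.036, Delta 263573.346, Epsilon 317569.057.
Highest priority: Epsilon.

Epsilon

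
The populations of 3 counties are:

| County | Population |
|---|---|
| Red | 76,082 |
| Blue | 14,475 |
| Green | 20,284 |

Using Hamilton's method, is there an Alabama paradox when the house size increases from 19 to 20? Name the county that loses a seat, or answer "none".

Blue

At 19 seats: Red 13, Blue 3, Green 3.
At 20 seats: Red 14, Blue 2, Green 4.
Blue drops from 3 to 2.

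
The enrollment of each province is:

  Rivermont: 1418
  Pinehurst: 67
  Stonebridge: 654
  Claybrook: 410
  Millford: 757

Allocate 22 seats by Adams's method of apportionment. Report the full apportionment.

Rivermont=9, Pinehurst=1, Stonebridge=4, Claybrook=3, Millford=5

Standard divisor 3306/22 ≈ 150.273; standard quotas: Rivermont 9.436, Pinehurst 0.446, Stonebridge 4.352, Claybrook 2.728, Millford 5.038.
Rounding up gives 10, 1, 5, 3, 6 = 25 seats, so the divisor must be adjusted.
With modified divisor 170: modified quotas Rivermont 8.341, Pinehurst 0.394, Stonebridge 3.847, Claybrook 2.412, Millford 4.453.
Rounding up: Rivermont 9, Pinehurst 1, Stonebridge 4, Claybrook 3, Millford 5 (total 22).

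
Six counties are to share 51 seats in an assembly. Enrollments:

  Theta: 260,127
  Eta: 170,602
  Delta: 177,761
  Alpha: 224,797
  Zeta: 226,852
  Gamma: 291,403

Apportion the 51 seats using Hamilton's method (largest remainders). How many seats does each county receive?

Theta=10, Eta=6, Delta=7, Alpha=8, Zeta=9, Gamma=11

Total 1351542; standard divisor 1351542/51 ≈ 26500.824.
Standard quotas: Theta 9.8158, Eta 6.4376, Delta 6.7078, Alpha 8.4826, Zeta 8.5602, Gamma 10.9960.
Lower quotas: Theta 9, Eta 6, Delta 6, Alpha 8, Zeta 8, Gamma 10 (sum 47, leaving 4 seats).
Remainders in descending order: Gamma 0.9960, Theta 0.8158, Delta 0.7078, Zeta 0.5602, Alpha 0.4826, Eta 0.4376.
Largest remainders: Gamma, Theta, Delta, Zeta receive the extra seats.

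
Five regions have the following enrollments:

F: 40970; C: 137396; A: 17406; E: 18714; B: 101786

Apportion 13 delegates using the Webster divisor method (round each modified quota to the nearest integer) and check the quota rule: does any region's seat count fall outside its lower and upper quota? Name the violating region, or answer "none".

none

Standard quotas: F 1.684, C 5.648, A 0.715, E 0.769, B 4.184.
Webster allocation: F 2, C 5, A 1, E 1, B 4.
Every allocation lies between the lower and upper quota.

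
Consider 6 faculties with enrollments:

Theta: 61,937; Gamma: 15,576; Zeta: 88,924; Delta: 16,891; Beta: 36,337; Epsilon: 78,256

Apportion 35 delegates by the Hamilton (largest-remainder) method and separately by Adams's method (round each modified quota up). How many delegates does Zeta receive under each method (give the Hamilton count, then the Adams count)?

11 and 10

Hamilton: Theta 7, Gamma 2, Zeta 11, Delta 2, Beta 4, Epsilon 9.
Adams: Theta 7, Gamma 2, Zeta 10, Delta 2, Beta 5, Epsilon 9.
Zeta gets 11 under Hamilton and 10 under Adams.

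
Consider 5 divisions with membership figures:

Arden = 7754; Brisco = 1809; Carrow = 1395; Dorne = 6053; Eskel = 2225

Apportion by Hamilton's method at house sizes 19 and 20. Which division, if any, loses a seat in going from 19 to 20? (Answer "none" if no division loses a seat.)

At 19 seats: Arden 8, Brisco 2, Carrow 1, Dorne 6, Eskel 2.
At 20 seats: Arden 8, Brisco 2, Carrow 2, Dorne 6, Eskel 2.
No division's allocation decreased.

none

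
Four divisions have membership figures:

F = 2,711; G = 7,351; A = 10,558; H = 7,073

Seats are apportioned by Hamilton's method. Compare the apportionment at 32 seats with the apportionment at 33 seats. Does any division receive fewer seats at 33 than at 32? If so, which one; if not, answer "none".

At 32 seats: F 3, G 9, A 12, H 8.
At 33 seats: F 3, G 9, A 13, H 8.
No division's allocation decreased.

none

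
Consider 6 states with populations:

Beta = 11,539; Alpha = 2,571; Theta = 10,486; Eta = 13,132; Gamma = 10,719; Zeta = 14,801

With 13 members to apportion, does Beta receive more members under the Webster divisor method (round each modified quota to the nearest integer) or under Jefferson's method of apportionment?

Webster: Beta 2, Alpha 1, Theta 2, Eta 3, Gamma 2, Zeta 3.
Jefferson: Beta 3, Alpha 0, Theta 2, Eta 3, Gamma 2, Zeta 3.
Beta gets 2 under Webster and 3 under Jefferson.

Jefferson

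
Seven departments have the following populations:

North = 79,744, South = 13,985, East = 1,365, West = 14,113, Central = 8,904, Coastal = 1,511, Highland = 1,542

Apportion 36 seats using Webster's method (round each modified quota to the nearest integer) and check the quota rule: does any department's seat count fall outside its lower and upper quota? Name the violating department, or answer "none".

Standard quotas: North 23.693, South 4.155, East 0.406, West 4.193, Central 2.646, Coastal 0.449, Highland 0.458.
Webster allocation: North 25, South 4, East 0, West 4, Central 3, Coastal 0, Highland 0.
North has quota 23.693 (lower 23, upper 24) but receives 25 — outside the quota interval.

North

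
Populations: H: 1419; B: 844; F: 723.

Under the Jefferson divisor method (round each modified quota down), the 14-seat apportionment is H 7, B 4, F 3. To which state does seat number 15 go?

Priority for the next seat is population ÷ (current seats + 1).
Priorities: H 177.375, B 168.800, F 180.750.
Highest priority: F.

F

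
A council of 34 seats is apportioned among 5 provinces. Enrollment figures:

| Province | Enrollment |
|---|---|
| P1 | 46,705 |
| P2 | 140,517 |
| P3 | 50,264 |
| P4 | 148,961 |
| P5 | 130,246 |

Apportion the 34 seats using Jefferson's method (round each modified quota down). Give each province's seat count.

P1: 3, P2: 9, P3: 3, P4: 10, P5: 9

Standard divisor 516693/34 ≈ 15196.853; standard quotas: P1 3.073, P2 9.246, P3 3.308, P4 9.802, P5 8.571.
Rounding down gives 3, 9, 3, 9, 8 = 32 seats, so the divisor must be adjusted.
With modified divisor 14300: modified quotas P1 3.266, P2 9.826, P3 3.515, P4 10.417, P5 9.108.
Rounding down: P1 3, P2 9, P3 3, P4 10, P5 9 (total 34).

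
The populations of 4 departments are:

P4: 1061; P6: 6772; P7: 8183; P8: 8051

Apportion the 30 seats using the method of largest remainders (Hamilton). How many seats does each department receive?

The standard divisor is 24067/30 ≈ 802.233.
Standard quotas: P4 1.3226, P6 8.4414, P7 10.2003, P8 10.0357.
Lower quotas: P4 1, P6 8, P7 10, P8 10 (sum 29, leaving 1 seat).
Remainders in descending order: P6 0.4414, P4 0.3226, P7 0.2003, P8 0.0357.
Largest remainder: P6 receives the extra seat.

P4=1, P6=9, P7=10, P8=10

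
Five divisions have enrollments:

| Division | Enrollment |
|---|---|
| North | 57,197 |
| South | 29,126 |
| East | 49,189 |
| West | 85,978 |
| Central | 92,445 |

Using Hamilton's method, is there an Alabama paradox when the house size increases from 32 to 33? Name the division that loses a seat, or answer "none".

At 32 seats: North 6, South 3, East 5, West 9, Central 9.
At 33 seats: North 6, South 3, East 5, West 9, Central 10.
No division's allocation decreased.

none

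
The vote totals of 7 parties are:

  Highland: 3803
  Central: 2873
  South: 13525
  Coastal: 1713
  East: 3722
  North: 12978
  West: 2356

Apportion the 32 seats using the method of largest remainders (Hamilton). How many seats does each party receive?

Total 40970; standard divisor 40970/32 ≈ 1280.312.
Standard quotas: Highland 2.9704, Central 2.2440, South 10.5638, Coastal 1.3380, East 2.9071, North 10.1366, West 1.8402.
Lower quotas: Highland 2, Central 2, South 10, Coastal 1, East 2, North 10, West 1 (sum 28, leaving 4 seats).
Remainders in descending order: Highland 0.9704, East 0.9071, West 0.8402, South 0.5638, Coastal 0.3380, Central 0.2440, North 0.1366.
Largest remainders: Highland, East, West, South receive the extra seats.

Highland 3; Central 2; South 11; Coastal 1; East 3; North 10; West 2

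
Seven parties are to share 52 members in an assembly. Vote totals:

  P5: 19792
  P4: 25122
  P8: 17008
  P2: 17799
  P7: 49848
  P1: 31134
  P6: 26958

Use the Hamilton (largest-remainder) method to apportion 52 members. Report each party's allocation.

P5=5, P4=7, P8=5, P2=5, P7=14, P1=9, P6=7

The standard divisor is 187661/52 ≈ 3608.865.
Standard quotas: P5 5.4843, P4 6.9612, P8 4.7128, P2 4.9320, P7 13.8127, P1 8.6271, P6 7.4699.
Lower quotas: P5 5, P4 6, P8 4, P2 4, P7 13, P1 8, P6 7 (sum 47, leaving 5 seats).
Remainders in descending order: P4 0.9612, P2 0.9320, P7 0.8127, P8 0.7128, P1 0.6271, P5 0.4843, P6 0.4699.
The surplus seats go to P4, P2, P7, P8, P1.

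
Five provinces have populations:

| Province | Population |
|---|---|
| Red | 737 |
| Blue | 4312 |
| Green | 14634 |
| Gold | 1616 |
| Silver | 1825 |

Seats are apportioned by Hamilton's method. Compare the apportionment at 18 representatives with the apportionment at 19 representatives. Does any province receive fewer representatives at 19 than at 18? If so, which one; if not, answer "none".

Silver

At 18 seats: Red 1, Blue 3, Green 11, Gold 1, Silver 2.
At 19 seats: Red 1, Blue 4, Green 12, Gold 1, Silver 1.
Silver drops from 2 to 1.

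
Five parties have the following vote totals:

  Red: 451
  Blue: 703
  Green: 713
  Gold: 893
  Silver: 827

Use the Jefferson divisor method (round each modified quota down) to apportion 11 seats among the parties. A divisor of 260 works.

Red: 1, Blue: 2, Green: 2, Gold: 3, Silver: 3

With modified divisor 260: modified quotas Red 1.735, Blue 2.704, Green 2.742, Gold 3.435, Silver 3.181.
Rounding down: Red 1, Blue 2, Green 2, Gold 3, Silver 3 (total 11).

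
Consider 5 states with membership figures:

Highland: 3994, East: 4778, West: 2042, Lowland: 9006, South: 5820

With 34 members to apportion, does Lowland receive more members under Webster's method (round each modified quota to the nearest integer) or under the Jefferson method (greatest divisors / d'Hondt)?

Webster: Highland 5, East 6, West 3, Lowland 12, South 8.
Jefferson: Highland 5, East 6, West 2, Lowland 13, South 8.
Lowland gets 12 under Webster and 13 under Jefferson.

Jefferson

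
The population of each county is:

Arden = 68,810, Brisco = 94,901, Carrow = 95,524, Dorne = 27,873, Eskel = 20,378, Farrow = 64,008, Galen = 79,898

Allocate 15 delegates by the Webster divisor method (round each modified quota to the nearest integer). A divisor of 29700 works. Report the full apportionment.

Arden 2, Brisco 3, Carrow 3, Dorne 1, Eskel 1, Farrow 2, Galen 3

With modified divisor 29700: modified quotas Arden 2.317, Brisco 3.195, Carrow 3.216, Dorne 0.938, Eskel 0.686, Farrow 2.155, Galen 2.690.
Rounding to the nearest integer: Arden 2, Brisco 3, Carrow 3, Dorne 1, Eskel 1, Farrow 2, Galen 3 (total 15).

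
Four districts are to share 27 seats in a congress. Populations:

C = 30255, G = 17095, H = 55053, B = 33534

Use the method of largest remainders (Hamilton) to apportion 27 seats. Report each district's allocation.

C 6, G 3, H 11, B 7

The standard divisor is 135937/27 ≈ 5034.704.
Standard quotas: C 6.0093, G 3.3954, H 10.9347, B 6.6606.
Lower quotas: C 6, G 3, H 10, B 6 (sum 25, leaving 2 seats).
Remainders in descending order: H 0.9347, B 0.6606, G 0.3954, C 0.0093.
Largest remainders: H, B receive the extra seats.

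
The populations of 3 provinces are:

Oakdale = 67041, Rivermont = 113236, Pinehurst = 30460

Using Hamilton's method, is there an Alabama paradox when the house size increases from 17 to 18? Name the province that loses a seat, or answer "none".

At 17 seats: Oakdale 5, Rivermont 9, Pinehurst 3.
At 18 seats: Oakdale 6, Rivermont 10, Pinehurst 2.
Pinehurst drops from 3 to 2.

Pinehurst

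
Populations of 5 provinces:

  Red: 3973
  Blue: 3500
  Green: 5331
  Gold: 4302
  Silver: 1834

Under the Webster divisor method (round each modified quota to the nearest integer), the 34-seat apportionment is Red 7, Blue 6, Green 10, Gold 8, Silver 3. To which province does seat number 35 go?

Priority for the next seat is population ÷ (current seats + 0.5).
Priorities: Red 529.733, Blue 538.462, Green 507.714, Gold 506.118, Silver 524.000.
Highest priority: Blue.

Blue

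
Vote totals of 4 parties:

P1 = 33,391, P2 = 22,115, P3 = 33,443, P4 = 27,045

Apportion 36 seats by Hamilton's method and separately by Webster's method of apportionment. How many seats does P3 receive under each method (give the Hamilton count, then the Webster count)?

Hamilton: P1 10, P2 7, P3 10, P4 9.
Webster: P1 10, P2 7, P3 11, P4 8.
P3 gets 10 under Hamilton and 11 under Webster.

10 and 11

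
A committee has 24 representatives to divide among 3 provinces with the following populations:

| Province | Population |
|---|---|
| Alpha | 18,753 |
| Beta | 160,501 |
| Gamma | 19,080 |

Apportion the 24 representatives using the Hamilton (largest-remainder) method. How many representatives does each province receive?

Alpha 2; Beta 20; Gamma 2

Total 198334; standard divisor 198334/24 ≈ 8263.917.
Standard quotas: Alpha 2.2693, Beta 19.4219, Gamma 2.3088.
Lower quotas: Alpha 2, Beta 19, Gamma 2 (sum 23, leaving 1 seat).
Remainders in descending order: Beta 0.4219, Gamma 0.3088, Alpha 0.2693.
The surplus seat goes to Beta.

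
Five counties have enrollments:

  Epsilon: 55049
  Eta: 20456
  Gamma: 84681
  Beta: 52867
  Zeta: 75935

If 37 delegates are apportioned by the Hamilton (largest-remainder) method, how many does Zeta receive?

Standard divisor: 288988 ÷ 37 ≈ 7810.486.
Standard quotas: Epsilon 7.0481, Eta 2.6190, Gamma 10.8420, Beta 6.7687, Zeta 9.7222.
Lower quotas: Epsilon 7, Eta 2, Gamma 10, Beta 6, Zeta 9 (sum 34, leaving 3 seats).
Remainders in descending order: Gamma 0.8420, Beta 0.7687, Zeta 0.7222, Eta 0.6190, Epsilon 0.0481.
The surplus seats go to Gamma, Beta, Zeta.
Zeta receives 10.

10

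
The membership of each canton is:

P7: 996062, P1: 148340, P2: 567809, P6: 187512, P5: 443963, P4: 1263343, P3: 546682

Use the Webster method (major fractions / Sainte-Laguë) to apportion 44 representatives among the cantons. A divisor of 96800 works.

With modified divisor 96800: modified quotas P7 10.290, P1 1.532, P2 5.866, P6 1.937, P5 4.586, P4 13.051, P3 5.648.
Rounding to the nearest integer: P7 10, P1 2, P2 6, P6 2, P5 5, P4 13, P3 6 (total 44).

P7=10; P1=2; P2=6; P6=2; P5=5; P4=13; P3=6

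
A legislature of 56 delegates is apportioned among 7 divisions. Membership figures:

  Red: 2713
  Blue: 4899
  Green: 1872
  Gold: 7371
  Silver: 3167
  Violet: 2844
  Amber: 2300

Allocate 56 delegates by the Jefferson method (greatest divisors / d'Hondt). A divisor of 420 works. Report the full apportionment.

Red=6, Blue=11, Green=4, Gold=17, Silver=7, Violet=6, Amber=5

With modified divisor 420: modified quotas Red 6.460, Blue 11.664, Green 4.457, Gold 17.550, Silver 7.540, Violet 6.771, Amber 5.476.
Rounding down: Red 6, Blue 11, Green 4, Gold 17, Silver 7, Violet 6, Amber 5 (total 56).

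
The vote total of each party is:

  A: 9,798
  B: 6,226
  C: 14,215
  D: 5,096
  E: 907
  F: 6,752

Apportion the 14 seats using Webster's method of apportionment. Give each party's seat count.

A: 3; B: 2; C: 5; D: 2; E: 0; F: 2

Standard divisor 42994/14 ≈ 3071; standard quotas: A 3.190, B 2.027, C 4.629, D 1.659, E 0.295, F 2.199.
Rounding to the nearest integer gives A 3, B 2, C 5, D 2, E 0, F 2 — total 14, matching the house size, so no adjustment is needed.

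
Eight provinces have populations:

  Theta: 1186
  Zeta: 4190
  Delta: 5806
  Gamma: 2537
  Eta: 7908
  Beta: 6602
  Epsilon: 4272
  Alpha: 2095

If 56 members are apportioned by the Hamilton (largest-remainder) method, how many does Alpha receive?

The standard divisor is 34596/56 ≈ 617.786.
Standard quotas: Theta 1.9198, Zeta 6.7823, Delta 9.3981, Gamma 4.1066, Eta 12.8006, Beta 10.6866, Epsilon 6.9150, Alpha 3.3911.
Lower quotas: Theta 1, Zeta 6, Delta 9, Gamma 4, Eta 12, Beta 10, Epsilon 6, Alpha 3 (sum 51, leaving 5 seats).
Remainders in descending order: Theta 0.9198, Epsilon 0.9150, Eta 0.8006, Zeta 0.7823, Beta 0.6866, Delta 0.3981, Alpha 0.3911, Gamma 0.1066.
Largest remainders: Theta, Epsilon, Eta, Zeta, Beta receive the extra seats.
Alpha receives 3.

3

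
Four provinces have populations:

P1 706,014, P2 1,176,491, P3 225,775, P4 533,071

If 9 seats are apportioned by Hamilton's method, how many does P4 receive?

Standard divisor: 2641351 ÷ 9 ≈ 293483.444.
Standard quotas: P1 2.4056, P2 4.0087, P3 0.7693, P4 1.8164.
Lower quotas: P1 2, P2 4, P3 0, P4 1 (sum 7, leaving 2 seats).
Remainders in descending order: P4 0.8164, P3 0.7693, P1 0.4056, P2 0.0087.
The surplus seats go to P4, P3.
P4 receives 2.

2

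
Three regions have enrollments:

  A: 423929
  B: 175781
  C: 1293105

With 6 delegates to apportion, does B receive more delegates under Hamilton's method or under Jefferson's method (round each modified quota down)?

Hamilton: A 1, B 1, C 4.
Jefferson: A 1, B 0, C 5.
B gets 1 under Hamilton and 0 under Jefferson.

Hamilton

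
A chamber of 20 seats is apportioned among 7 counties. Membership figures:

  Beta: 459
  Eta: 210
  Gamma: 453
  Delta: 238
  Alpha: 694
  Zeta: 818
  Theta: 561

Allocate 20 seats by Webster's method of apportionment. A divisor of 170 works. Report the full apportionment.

With modified divisor 170: modified quotas Beta 2.700, Eta 1.235, Gamma 2.665, Delta 1.400, Alpha 4.082, Zeta 4.812, Theta 3.300.
Rounding to the nearest integer: Beta 3, Eta 1, Gamma 3, Delta 1, Alpha 4, Zeta 5, Theta 3 (total 20).

Beta: 3, Eta: 1, Gamma: 3, Delta: 1, Alpha: 4, Zeta: 5, Theta: 3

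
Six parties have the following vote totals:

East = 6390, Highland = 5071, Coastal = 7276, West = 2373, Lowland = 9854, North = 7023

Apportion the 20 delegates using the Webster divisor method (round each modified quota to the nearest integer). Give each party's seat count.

East 3; Highland 3; Coastal 4; West 1; Lowland 5; North 4

Standard divisor 37987/20 ≈ 1899.35; standard quotas: East 3.364, Highland 2.670, Coastal 3.831, West 1.249, Lowland 5.188, North 3.698.
Rounding to the nearest integer gives East 3, Highland 3, Coastal 4, West 1, Lowland 5, North 4 — total 20, matching the house size, so no adjustment is needed.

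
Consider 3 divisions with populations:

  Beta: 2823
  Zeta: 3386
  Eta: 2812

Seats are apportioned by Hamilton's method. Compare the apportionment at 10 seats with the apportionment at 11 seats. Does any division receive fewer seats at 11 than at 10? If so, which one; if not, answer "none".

At 10 seats: Beta 3, Zeta 4, Eta 3.
At 11 seats: Beta 4, Zeta 4, Eta 3.
No division's allocation decreased.

none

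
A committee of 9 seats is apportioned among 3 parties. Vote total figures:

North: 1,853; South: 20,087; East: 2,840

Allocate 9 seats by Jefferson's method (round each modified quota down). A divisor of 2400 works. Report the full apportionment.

North 0; South 8; East 1

With modified divisor 2400: modified quotas North 0.772, South 8.370, East 1.183.
Rounding down: North 0, South 8, East 1 (total 9).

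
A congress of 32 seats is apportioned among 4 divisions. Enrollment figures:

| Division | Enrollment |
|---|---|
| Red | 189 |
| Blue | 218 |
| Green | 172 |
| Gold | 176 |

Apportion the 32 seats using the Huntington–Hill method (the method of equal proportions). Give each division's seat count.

Red: 8, Blue: 9, Green: 7, Gold: 8

With divisor 23: modified quotas Red 8.217, Blue 9.478, Green 7.478, Gold 7.652.
Geometric-mean thresholds: Red √(8·9)=8.485, Blue √(9·10)=9.487, Green √(7·8)=7.483, Gold √(7·8)=7.483.
Each quota rounded against its threshold gives Red 8, Blue 9, Green 7, Gold 8 (total 32).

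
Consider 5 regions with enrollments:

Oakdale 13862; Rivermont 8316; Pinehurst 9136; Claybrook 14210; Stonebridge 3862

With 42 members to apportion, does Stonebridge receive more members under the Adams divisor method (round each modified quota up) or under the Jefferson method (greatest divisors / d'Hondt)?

Adams: Oakdale 11, Rivermont 7, Pinehurst 8, Claybrook 12, Stonebridge 4.
Jefferson: Oakdale 12, Rivermont 7, Pinehurst 8, Claybrook 12, Stonebridge 3.
Stonebridge gets 4 under Adams and 3 under Jefferson.

Adams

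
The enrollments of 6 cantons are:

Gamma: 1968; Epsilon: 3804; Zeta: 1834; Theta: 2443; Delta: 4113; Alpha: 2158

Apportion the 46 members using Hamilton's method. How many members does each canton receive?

Gamma=5; Epsilon=11; Zeta=5; Theta=7; Delta=12; Alpha=6

Total 16320; standard divisor 16320/46 ≈ 354.783.
Standard quotas: Gamma 5.547, Epsilon 10.722, Zeta 5.169, Theta 6.886, Delta 11.593, Alpha 6.083.
Lower quotas: Gamma 5, Epsilon 10, Zeta 5, Theta 6, Delta 11, Alpha 6 (sum 43, leaving 3 seats).
Remainders in descending order: Theta 0.886, Epsilon 0.722, Delta 0.593, Gamma 0.547, Zeta 0.169, Alpha 0.083.
Largest remainders: Theta, Epsilon, Delta receive the extra seats.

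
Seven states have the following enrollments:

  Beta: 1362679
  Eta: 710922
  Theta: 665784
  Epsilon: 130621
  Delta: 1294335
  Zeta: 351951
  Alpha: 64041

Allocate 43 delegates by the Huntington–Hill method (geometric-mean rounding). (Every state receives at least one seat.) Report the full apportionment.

With divisor 106366: modified quotas Beta 12.811, Eta 6.684, Theta 6.259, Epsilon 1.228, Delta 12.169, Zeta 3.309, Alpha 0.602.
Geometric-mean thresholds: Beta √(12·13)=12.490, Eta √(6·7)=6.481, Theta √(6·7)=6.481, Epsilon √(1·2)=1.414, Delta √(12·13)=12.490, Zeta √(3·4)=3.464, Alpha (min 1).
Each quota rounded against its threshold gives Beta 13, Eta 7, Theta 6, Epsilon 1, Delta 12, Zeta 3, Alpha 1 (total 43).

Beta 13, Eta 7, Theta 6, Epsilon 1, Delta 12, Zeta 3, Alpha 1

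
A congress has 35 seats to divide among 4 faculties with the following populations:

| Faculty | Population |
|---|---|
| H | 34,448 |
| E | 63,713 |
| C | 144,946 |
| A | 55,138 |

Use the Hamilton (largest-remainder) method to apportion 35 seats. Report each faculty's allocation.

H 4, E 8, C 17, A 6

The standard divisor is 298245/35 ≈ 8521.286.
Standard quotas: H 4.0426, E 7.4769, C 17.0099, A 6.4706.
Lower quotas: H 4, E 7, C 17, A 6 (sum 34, leaving 1 seat).
Remainders in descending order: E 0.4769, A 0.4706, H 0.0426, C 0.0099.
The surplus seat goes to E.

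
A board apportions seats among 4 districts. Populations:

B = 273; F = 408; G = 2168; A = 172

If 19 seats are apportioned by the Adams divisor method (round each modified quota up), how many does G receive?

13

Standard divisor 3021/19 ≈ 159; standard quotas: B 1.717, F 2.566, G 13.635, A 1.082.
Rounding up gives 2, 3, 14, 2 = 21 seats, so the divisor must be adjusted.
With modified divisor 180: modified quotas B 1.517, F 2.267, G 12.044, A 0.956.
Rounding up: B 2, F 3, G 13, A 1 (total 19).
G receives 13.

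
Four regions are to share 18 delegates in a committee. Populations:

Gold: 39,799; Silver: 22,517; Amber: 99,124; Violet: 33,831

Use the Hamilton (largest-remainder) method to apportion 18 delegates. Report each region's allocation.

The standard divisor is 195271/18 ≈ 10848.389.
Standard quotas: Gold 3.6687, Silver 2.0756, Amber 9.1372, Violet 3.1185.
Lower quotas: Gold 3, Silver 2, Amber 9, Violet 3 (sum 17, leaving 1 seat).
Remainders in descending order: Gold 0.6687, Amber 0.1372, Violet 0.1185, Silver 0.0756.
The surplus seat goes to Gold.

Gold 4, Silver 2, Amber 9, Violet 3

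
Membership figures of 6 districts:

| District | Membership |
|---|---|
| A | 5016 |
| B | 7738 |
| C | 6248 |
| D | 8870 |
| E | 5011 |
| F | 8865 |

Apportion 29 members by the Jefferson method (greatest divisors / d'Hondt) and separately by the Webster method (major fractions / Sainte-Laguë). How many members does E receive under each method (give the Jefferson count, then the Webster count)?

3 and 4

Jefferson: A 3, B 6, C 4, D 7, E 3, F 6.
Webster: A 4, B 5, C 4, D 6, E 4, F 6.
E gets 3 under Jefferson and 4 under Webster.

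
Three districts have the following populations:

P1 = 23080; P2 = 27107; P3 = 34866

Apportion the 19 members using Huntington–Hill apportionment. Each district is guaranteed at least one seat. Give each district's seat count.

With divisor 4436: modified quotas P1 5.203, P2 6.111, P3 7.860.
Geometric-mean thresholds: P1 √(5·6)=5.477, P2 √(6·7)=6.481, P3 √(7·8)=7.483.
Each quota rounded against its threshold gives P1 5, P2 6, P3 8 (total 19).

P1=5; P2=6; P3=8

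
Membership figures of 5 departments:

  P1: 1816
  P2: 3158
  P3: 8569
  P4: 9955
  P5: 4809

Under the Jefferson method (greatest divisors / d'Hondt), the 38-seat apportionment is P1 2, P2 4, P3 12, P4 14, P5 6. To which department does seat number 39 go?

Priority for the next seat is population ÷ (current seats + 1).
Priorities: P1 605.333, P2 631.600, P3 659.154, P4 663.667, P5 687.000.
Highest priority: P5.

P5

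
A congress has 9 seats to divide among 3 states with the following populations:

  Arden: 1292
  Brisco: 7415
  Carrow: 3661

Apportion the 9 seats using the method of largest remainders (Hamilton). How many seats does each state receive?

Total 12368; standard divisor 12368/9 ≈ 1374.222.
Standard quotas: Arden 0.9402, Brisco 5.3958, Carrow 2.6641.
Lower quotas: Arden 0, Brisco 5, Carrow 2 (sum 7, leaving 2 seats).
Remainders in descending order: Arden 0.9402, Carrow 0.6641, Brisco 0.3958.
Largest remainders: Arden, Carrow receive the extra seats.

Arden 1; Brisco 5; Carrow 3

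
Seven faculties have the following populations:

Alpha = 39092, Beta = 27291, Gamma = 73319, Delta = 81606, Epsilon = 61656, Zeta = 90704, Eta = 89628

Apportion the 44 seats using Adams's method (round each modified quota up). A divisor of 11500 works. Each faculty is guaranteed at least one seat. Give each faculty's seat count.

With modified divisor 11500: modified quotas Alpha 3.399, Beta 2.373, Gamma 6.376, Delta 7.096, Epsilon 5.361, Zeta 7.887, Eta 7.794.
Rounding up: Alpha 4, Beta 3, Gamma 7, Delta 8, Epsilon 6, Zeta 8, Eta 8 (total 44).

Alpha 4; Beta 3; Gamma 7; Delta 8; Epsilon 6; Zeta 8; Eta 8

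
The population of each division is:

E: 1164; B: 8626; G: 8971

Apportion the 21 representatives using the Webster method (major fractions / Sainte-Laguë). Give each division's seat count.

E=1, B=10, G=10

Standard divisor 18761/21 ≈ 893.381; standard quotas: E 1.303, B 9.655, G 10.042.
Rounding to the nearest integer gives E 1, B 10, G 10 — total 21, matching the house size, so no adjustment is needed.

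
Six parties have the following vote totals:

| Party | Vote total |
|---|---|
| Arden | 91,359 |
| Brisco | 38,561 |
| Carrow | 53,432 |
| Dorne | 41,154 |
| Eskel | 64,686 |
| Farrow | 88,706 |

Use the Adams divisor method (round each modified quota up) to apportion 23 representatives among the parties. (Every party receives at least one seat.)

Arden 5; Brisco 3; Carrow 3; Dorne 3; Eskel 4; Farrow 5

Standard divisor 377898/23 ≈ 16430.348; standard quotas: Arden 5.560, Brisco 2.347, Carrow 3.252, Dorne 2.505, Eskel 3.937, Farrow 5.399.
Rounding up gives 6, 3, 4, 3, 4, 6 = 26 seats, so the divisor must be adjusted.
With modified divisor 18800: modified quotas Arden 4.860, Brisco 2.051, Carrow 2.842, Dorne 2.189, Eskel 3.441, Farrow 4.718.
Rounding up: Arden 5, Brisco 3, Carrow 3, Dorne 3, Eskel 4, Farrow 5 (total 23).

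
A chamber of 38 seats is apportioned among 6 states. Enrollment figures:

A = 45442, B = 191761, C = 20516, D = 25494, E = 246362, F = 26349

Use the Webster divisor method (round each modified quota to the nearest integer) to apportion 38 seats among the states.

A: 3, B: 13, C: 1, D: 2, E: 17, F: 2

Standard divisor 555924/38 ≈ 14629.579; standard quotas: A 3.106, B 13.108, C 1.402, D 1.743, E 16.840, F 1.801.
Rounding to the nearest integer gives A 3, B 13, C 1, D 2, E 17, F 2 — total 38, matching the house size, so no adjustment is needed.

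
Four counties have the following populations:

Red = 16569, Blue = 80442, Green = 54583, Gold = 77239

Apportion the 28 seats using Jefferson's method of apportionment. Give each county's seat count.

Red=2, Blue=10, Green=7, Gold=9

Standard divisor 228833/28 ≈ 8172.607; standard quotas: Red 2.027, Blue 9.843, Green 6.679, Gold 9.451.
Rounding down gives 2, 9, 6, 9 = 26 seats, so the divisor must be adjusted.
With modified divisor 7760: modified quotas Red 2.135, Blue 10.366, Green 7.034, Gold 9.953.
Rounding down: Red 2, Blue 10, Green 7, Gold 9 (total 28).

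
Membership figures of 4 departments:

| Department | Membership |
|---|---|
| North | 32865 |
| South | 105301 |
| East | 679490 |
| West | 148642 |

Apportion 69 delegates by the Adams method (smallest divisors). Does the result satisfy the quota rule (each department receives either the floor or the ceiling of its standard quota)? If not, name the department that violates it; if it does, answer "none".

Standard quotas: North 2.347, South 7.519, East 48.520, West 10.614.
Adams allocation: North 3, South 8, East 47, West 11.
East has quota 48.520 (lower 48, upper 49) but receives 47 — outside the quota interval.

East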